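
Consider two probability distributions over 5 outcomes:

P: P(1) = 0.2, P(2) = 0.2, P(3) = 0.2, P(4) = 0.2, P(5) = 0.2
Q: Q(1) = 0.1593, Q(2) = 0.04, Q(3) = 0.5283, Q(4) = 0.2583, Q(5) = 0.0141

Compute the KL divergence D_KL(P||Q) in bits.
0.9412 bits

D_KL(P||Q) = Σ P(x) log₂(P(x)/Q(x))

Computing term by term:
  P(1)·log₂(P(1)/Q(1)) = 0.2·log₂(0.2/0.1593) = 0.06565
  P(2)·log₂(P(2)/Q(2)) = 0.2·log₂(0.2/0.04) = 0.46439
  P(3)·log₂(P(3)/Q(3)) = 0.2·log₂(0.2/0.5283) = -0.28027
  P(4)·log₂(P(4)/Q(4)) = 0.2·log₂(0.2/0.2583) = -0.07381
  P(5)·log₂(P(5)/Q(5)) = 0.2·log₂(0.2/0.0141) = 0.76525

D_KL(P||Q) = 0.06565 + 0.46439 - 0.28027 - 0.07381 + 0.76525 = 0.94121 ≈ 0.9412 bits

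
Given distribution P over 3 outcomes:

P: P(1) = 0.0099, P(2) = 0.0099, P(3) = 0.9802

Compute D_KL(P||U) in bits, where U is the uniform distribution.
1.4248 bits

U(i) = 1/3 for all i

D_KL(P||U) = Σ P(x) log₂(P(x) / (1/3))
           = Σ P(x) log₂(P(x)) + log₂(3)
           = log₂(3) - H(P)

H(P) = -Σ P(x) log₂(P(x)):
  -P(1)·log₂(P(1)) = -(0.0099)·log₂(0.0099) = 0.06592
  -P(2)·log₂(P(2)) = -(0.0099)·log₂(0.0099) = 0.06592
  -P(3)·log₂(P(3)) = -(0.9802)·log₂(0.9802) = 0.02828
H(P) = 0.06592 + 0.06592 + 0.02828 = 0.16012 bits

log₂(3) = 1.58496 bits

D_KL(P||U) = 1.58496 - 0.16012 = 1.42484 ≈ 1.4248 bits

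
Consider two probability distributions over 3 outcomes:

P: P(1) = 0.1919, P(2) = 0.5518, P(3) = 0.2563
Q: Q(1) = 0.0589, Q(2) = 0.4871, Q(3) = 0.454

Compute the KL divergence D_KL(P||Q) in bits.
0.2149 bits

D_KL(P||Q) = Σ P(x) log₂(P(x)/Q(x))

Computing term by term:
  P(1)·log₂(P(1)/Q(1)) = 0.1919·log₂(0.1919/0.0589) = 0.32700
  P(2)·log₂(P(2)/Q(2)) = 0.5518·log₂(0.5518/0.4871) = 0.09928
  P(3)·log₂(P(3)/Q(3)) = 0.2563·log₂(0.2563/0.454) = -0.21141

D_KL(P||Q) = 0.32700 + 0.09928 - 0.21141 = 0.21487 ≈ 0.2149 bits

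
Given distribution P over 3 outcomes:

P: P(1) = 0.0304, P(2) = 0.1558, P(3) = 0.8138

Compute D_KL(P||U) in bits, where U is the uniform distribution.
0.7720 bits

U(i) = 1/3 for all i

D_KL(P||U) = Σ P(x) log₂(P(x) / (1/3))
           = Σ P(x) log₂(P(x)) + log₂(3)
           = log₂(3) - H(P)

H(P) = -Σ P(x) log₂(P(x)):
  -P(1)·log₂(P(1)) = -(0.0304)·log₂(0.0304) = 0.15321
  -P(2)·log₂(P(2)) = -(0.1558)·log₂(0.1558) = 0.41789
  -P(3)·log₂(P(3)) = -(0.8138)·log₂(0.8138) = 0.24191
H(P) = 0.15321 + 0.41789 + 0.24191 = 0.81301 bits

log₂(3) = 1.58496 bits

D_KL(P||U) = 1.58496 - 0.81301 = 0.77195 ≈ 0.7720 bits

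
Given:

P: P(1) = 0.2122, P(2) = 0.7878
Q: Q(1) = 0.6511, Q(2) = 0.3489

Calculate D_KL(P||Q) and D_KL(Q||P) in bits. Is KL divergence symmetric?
D_KL(P||Q) = 0.5825 bits, D_KL(Q||P) = 0.6432 bits. No, KL divergence is not symmetric.

D_KL(P||Q) = Σ P(x) log₂(P(x)/Q(x))

Computing term by term:
  P(1)·log₂(P(1)/Q(1)) = 0.2122·log₂(0.2122/0.6511) = -0.34322
  P(2)·log₂(P(2)/Q(2)) = 0.7878·log₂(0.7878/0.3489) = 0.92568

D_KL(P||Q) = -0.34322 + 0.92568 = 0.58246 ≈ 0.5825 bits

D_KL(Q||P) = Σ Q(x) log₂(Q(x)/P(x))

Computing term by term:
  Q(1)·log₂(Q(1)/P(1)) = 0.6511·log₂(0.6511/0.2122) = 1.05312
  Q(2)·log₂(Q(2)/P(2)) = 0.3489·log₂(0.3489/0.7878) = -0.40996

D_KL(Q||P) = 1.05312 - 0.40996 = 0.64316 ≈ 0.6432 bits

These are NOT equal (difference: 0.0607 bits). KL divergence is asymmetric: D_KL(P||Q) ≠ D_KL(Q||P) in general.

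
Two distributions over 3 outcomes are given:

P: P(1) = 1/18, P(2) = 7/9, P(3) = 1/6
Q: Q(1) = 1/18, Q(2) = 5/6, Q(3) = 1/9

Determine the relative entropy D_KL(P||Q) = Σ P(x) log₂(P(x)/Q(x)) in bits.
0.0201 bits

D_KL(P||Q) = Σ P(x) log₂(P(x)/Q(x))

Computing term by term:
  P(1)·log₂(P(1)/Q(1)) = (1/18)·log₂((1/18)/(1/18)) = 0.00000
  P(2)·log₂(P(2)/Q(2)) = (7/9)·log₂((7/9)/(5/6)) = -0.07742
  P(3)·log₂(P(3)/Q(3)) = (1/6)·log₂((1/6)/(1/9)) = 0.09749

D_KL(P||Q) = 0.00000 - 0.07742 + 0.09749 = 0.02007 ≈ 0.0201 bits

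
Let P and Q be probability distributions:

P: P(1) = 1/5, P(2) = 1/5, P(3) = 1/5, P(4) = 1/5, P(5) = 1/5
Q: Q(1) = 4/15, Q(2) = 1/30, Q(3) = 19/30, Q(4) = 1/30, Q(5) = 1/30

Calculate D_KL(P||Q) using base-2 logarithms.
1.1354 bits

D_KL(P||Q) = Σ P(x) log₂(P(x)/Q(x))

Computing term by term:
  P(1)·log₂(P(1)/Q(1)) = (1/5)·log₂((1/5)/(4/15)) = -0.08301
  P(2)·log₂(P(2)/Q(2)) = (1/5)·log₂((1/5)/(1/30)) = 0.51699
  P(3)·log₂(P(3)/Q(3)) = (1/5)·log₂((1/5)/(19/30)) = -0.33259
  P(4)·log₂(P(4)/Q(4)) = (1/5)·log₂((1/5)/(1/30)) = 0.51699
  P(5)·log₂(P(5)/Q(5)) = (1/5)·log₂((1/5)/(1/30)) = 0.51699

D_KL(P||Q) = -0.08301 + 0.51699 - 0.33259 + 0.51699 + 0.51699 = 1.13537 ≈ 1.1354 bits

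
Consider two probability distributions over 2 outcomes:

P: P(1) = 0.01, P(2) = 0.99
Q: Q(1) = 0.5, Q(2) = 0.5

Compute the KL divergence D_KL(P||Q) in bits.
0.9192 bits

D_KL(P||Q) = Σ P(x) log₂(P(x)/Q(x))

Computing term by term:
  P(1)·log₂(P(1)/Q(1)) = 0.01·log₂(0.01/0.5) = -0.05644
  P(2)·log₂(P(2)/Q(2)) = 0.99·log₂(0.99/0.5) = 0.97565

D_KL(P||Q) = -0.05644 + 0.97565 = 0.91921 ≈ 0.9192 bits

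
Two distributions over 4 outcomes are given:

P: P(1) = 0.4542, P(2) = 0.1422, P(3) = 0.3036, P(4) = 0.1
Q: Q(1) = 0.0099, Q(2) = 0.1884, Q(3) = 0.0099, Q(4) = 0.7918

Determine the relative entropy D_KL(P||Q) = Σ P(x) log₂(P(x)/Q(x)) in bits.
3.6502 bits

D_KL(P||Q) = Σ P(x) log₂(P(x)/Q(x))

Computing term by term:
  P(1)·log₂(P(1)/Q(1)) = 0.4542·log₂(0.4542/0.0099) = 2.50707
  P(2)·log₂(P(2)/Q(2)) = 0.1422·log₂(0.1422/0.1884) = -0.05772
  P(3)·log₂(P(3)/Q(3)) = 0.3036·log₂(0.3036/0.0099) = 1.49936
  P(4)·log₂(P(4)/Q(4)) = 0.1·log₂(0.1/0.7918) = -0.29851

D_KL(P||Q) = 2.50707 - 0.05772 + 1.49936 - 0.29851 = 3.65020 ≈ 3.6502 bits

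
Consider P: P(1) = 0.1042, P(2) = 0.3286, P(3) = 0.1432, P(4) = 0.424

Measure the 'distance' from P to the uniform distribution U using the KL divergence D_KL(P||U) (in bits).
0.2061 bits

U(i) = 1/4 for all i

D_KL(P||U) = Σ P(x) log₂(P(x) / (1/4))
           = Σ P(x) log₂(P(x)) + log₂(4)
           = log₂(4) - H(P)

H(P) = -Σ P(x) log₂(P(x)):
  -P(1)·log₂(P(1)) = -(0.1042)·log₂(0.1042) = 0.33996
  -P(2)·log₂(P(2)) = -(0.3286)·log₂(0.3286) = 0.52760
  -P(3)·log₂(P(3)) = -(0.1432)·log₂(0.1432) = 0.40152
  -P(4)·log₂(P(4)) = -(0.424)·log₂(0.424) = 0.52485
H(P) = 0.33996 + 0.52760 + 0.40152 + 0.52485 = 1.79393 bits

log₂(4) = 2.00000 bits

D_KL(P||U) = 2.00000 - 1.79393 = 0.20607 ≈ 0.2061 bits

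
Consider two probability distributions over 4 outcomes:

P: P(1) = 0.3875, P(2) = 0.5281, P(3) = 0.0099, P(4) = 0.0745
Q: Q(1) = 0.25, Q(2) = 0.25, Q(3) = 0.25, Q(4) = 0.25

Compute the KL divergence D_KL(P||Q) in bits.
0.6385 bits

D_KL(P||Q) = Σ P(x) log₂(P(x)/Q(x))

Computing term by term:
  P(1)·log₂(P(1)/Q(1)) = 0.3875·log₂(0.3875/0.25) = 0.24500
  P(2)·log₂(P(2)/Q(2)) = 0.5281·log₂(0.5281/0.25) = 0.56976
  P(3)·log₂(P(3)/Q(3)) = 0.0099·log₂(0.0099/0.25) = -0.04612
  P(4)·log₂(P(4)/Q(4)) = 0.0745·log₂(0.0745/0.25) = -0.13012

D_KL(P||Q) = 0.24500 + 0.56976 - 0.04612 - 0.13012 = 0.63852 ≈ 0.6385 bits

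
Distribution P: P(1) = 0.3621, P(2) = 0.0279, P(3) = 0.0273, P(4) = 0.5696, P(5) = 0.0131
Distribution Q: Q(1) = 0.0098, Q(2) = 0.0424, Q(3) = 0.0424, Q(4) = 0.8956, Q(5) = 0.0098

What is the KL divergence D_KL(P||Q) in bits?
1.4850 bits

D_KL(P||Q) = Σ P(x) log₂(P(x)/Q(x))

Computing term by term:
  P(1)·log₂(P(1)/Q(1)) = 0.3621·log₂(0.3621/0.0098) = 1.88562
  P(2)·log₂(P(2)/Q(2)) = 0.0279·log₂(0.0279/0.0424) = -0.01685
  P(3)·log₂(P(3)/Q(3)) = 0.0273·log₂(0.0273/0.0424) = -0.01734
  P(4)·log₂(P(4)/Q(4)) = 0.5696·log₂(0.5696/0.8956) = -0.37189
  P(5)·log₂(P(5)/Q(5)) = 0.0131·log₂(0.0131/0.0098) = 0.00549

D_KL(P||Q) = 1.88562 - 0.01685 - 0.01734 - 0.37189 + 0.00549 = 1.48503 ≈ 1.4850 bits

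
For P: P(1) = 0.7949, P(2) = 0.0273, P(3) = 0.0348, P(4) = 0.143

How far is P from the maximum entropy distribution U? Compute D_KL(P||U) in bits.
1.0251 bits

U(i) = 1/4 for all i

D_KL(P||U) = Σ P(x) log₂(P(x) / (1/4))
           = Σ P(x) log₂(P(x)) + log₂(4)
           = log₂(4) - H(P)

H(P) = -Σ P(x) log₂(P(x)):
  -P(1)·log₂(P(1)) = -(0.7949)·log₂(0.7949) = 0.26323
  -P(2)·log₂(P(2)) = -(0.0273)·log₂(0.0273) = 0.14182
  -P(3)·log₂(P(3)) = -(0.0348)·log₂(0.0348) = 0.16860
  -P(4)·log₂(P(4)) = -(0.143)·log₂(0.143) = 0.40125
H(P) = 0.26323 + 0.14182 + 0.16860 + 0.40125 = 0.97490 bits

log₂(4) = 2.00000 bits

D_KL(P||U) = 2.00000 - 0.97490 = 1.02510 ≈ 1.0251 bits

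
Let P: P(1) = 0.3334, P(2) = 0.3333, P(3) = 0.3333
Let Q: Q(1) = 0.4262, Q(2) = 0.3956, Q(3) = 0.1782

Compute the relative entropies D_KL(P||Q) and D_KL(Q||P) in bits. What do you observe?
D_KL(P||Q) = 0.1006 bits, D_KL(Q||P) = 0.0878 bits. The two directions give different values (D_KL(P||Q) exceeds D_KL(Q||P) by 0.0128 bits): KL divergence is asymmetric.

D_KL(P||Q) = Σ P(x) log₂(P(x)/Q(x))

Computing term by term:
  P(1)·log₂(P(1)/Q(1)) = 0.3334·log₂(0.3334/0.4262) = -0.11812
  P(2)·log₂(P(2)/Q(2)) = 0.3333·log₂(0.3333/0.3956) = -0.08240
  P(3)·log₂(P(3)/Q(3)) = 0.3333·log₂(0.3333/0.1782) = 0.30108

D_KL(P||Q) = -0.11812 - 0.08240 + 0.30108 = 0.10056 ≈ 0.1006 bits

D_KL(Q||P) = Σ Q(x) log₂(Q(x)/P(x))

Computing term by term:
  Q(1)·log₂(Q(1)/P(1)) = 0.4262·log₂(0.4262/0.3334) = 0.15099
  Q(2)·log₂(Q(2)/P(2)) = 0.3956·log₂(0.3956/0.3333) = 0.09780
  Q(3)·log₂(Q(3)/P(3)) = 0.1782·log₂(0.1782/0.3333) = -0.16097

D_KL(Q||P) = 0.15099 + 0.09780 - 0.16097 = 0.08782 ≈ 0.0878 bits

These are NOT equal (difference: 0.0128 bits). KL divergence is asymmetric: D_KL(P||Q) ≠ D_KL(Q||P) in general.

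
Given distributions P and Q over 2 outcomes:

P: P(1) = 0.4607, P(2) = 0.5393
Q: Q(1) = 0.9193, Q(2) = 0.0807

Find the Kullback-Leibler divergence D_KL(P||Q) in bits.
1.0187 bits

D_KL(P||Q) = Σ P(x) log₂(P(x)/Q(x))

Computing term by term:
  P(1)·log₂(P(1)/Q(1)) = 0.4607·log₂(0.4607/0.9193) = -0.45918
  P(2)·log₂(P(2)/Q(2)) = 0.5393·log₂(0.5393/0.0807) = 1.47792

D_KL(P||Q) = -0.45918 + 1.47792 = 1.01874 ≈ 1.0187 bits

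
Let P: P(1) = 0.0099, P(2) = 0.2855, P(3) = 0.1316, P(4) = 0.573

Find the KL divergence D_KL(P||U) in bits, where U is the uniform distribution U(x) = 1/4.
0.5724 bits

U(i) = 1/4 for all i

D_KL(P||U) = Σ P(x) log₂(P(x) / (1/4))
           = Σ P(x) log₂(P(x)) + log₂(4)
           = log₂(4) - H(P)

H(P) = -Σ P(x) log₂(P(x)):
  -P(1)·log₂(P(1)) = -(0.0099)·log₂(0.0099) = 0.06592
  -P(2)·log₂(P(2)) = -(0.2855)·log₂(0.2855) = 0.51631
  -P(3)·log₂(P(3)) = -(0.1316)·log₂(0.1316) = 0.38503
  -P(4)·log₂(P(4)) = -(0.573)·log₂(0.573) = 0.46034
H(P) = 0.06592 + 0.51631 + 0.38503 + 0.46034 = 1.42760 bits

log₂(4) = 2.00000 bits

D_KL(P||U) = 2.00000 - 1.42760 = 0.57240 ≈ 0.5724 bits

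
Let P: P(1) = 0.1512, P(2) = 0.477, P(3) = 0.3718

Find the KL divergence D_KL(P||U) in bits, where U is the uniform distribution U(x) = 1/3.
0.1328 bits

U(i) = 1/3 for all i

D_KL(P||U) = Σ P(x) log₂(P(x) / (1/3))
           = Σ P(x) log₂(P(x)) + log₂(3)
           = log₂(3) - H(P)

H(P) = -Σ P(x) log₂(P(x)):
  -P(1)·log₂(P(1)) = -(0.1512)·log₂(0.1512) = 0.41209
  -P(2)·log₂(P(2)) = -(0.477)·log₂(0.477) = 0.50941
  -P(3)·log₂(P(3)) = -(0.3718)·log₂(0.3718) = 0.53071
H(P) = 0.41209 + 0.50941 + 0.53071 = 1.45221 bits

log₂(3) = 1.58496 bits

D_KL(P||U) = 1.58496 - 1.45221 = 0.13275 ≈ 0.1328 bits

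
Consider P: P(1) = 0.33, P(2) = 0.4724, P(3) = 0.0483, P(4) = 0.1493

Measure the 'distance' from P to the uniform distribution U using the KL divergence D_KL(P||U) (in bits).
0.3403 bits

U(i) = 1/4 for all i

D_KL(P||U) = Σ P(x) log₂(P(x) / (1/4))
           = Σ P(x) log₂(P(x)) + log₂(4)
           = log₂(4) - H(P)

H(P) = -Σ P(x) log₂(P(x)):
  -P(1)·log₂(P(1)) = -(0.33)·log₂(0.33) = 0.52782
  -P(2)·log₂(P(2)) = -(0.4724)·log₂(0.4724) = 0.51110
  -P(3)·log₂(P(3)) = -(0.0483)·log₂(0.0483) = 0.21116
  -P(4)·log₂(P(4)) = -(0.1493)·log₂(0.1493) = 0.40964
H(P) = 0.52782 + 0.51110 + 0.21116 + 0.40964 = 1.65972 bits

log₂(4) = 2.00000 bits

D_KL(P||U) = 2.00000 - 1.65972 = 0.34028 ≈ 0.3403 bits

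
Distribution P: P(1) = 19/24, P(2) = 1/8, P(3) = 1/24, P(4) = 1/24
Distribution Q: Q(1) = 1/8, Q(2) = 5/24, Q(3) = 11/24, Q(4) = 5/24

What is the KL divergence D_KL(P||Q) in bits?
1.7752 bits

D_KL(P||Q) = Σ P(x) log₂(P(x)/Q(x))

Computing term by term:
  P(1)·log₂(P(1)/Q(1)) = (19/24)·log₂((19/24)/(1/8)) = 2.10818
  P(2)·log₂(P(2)/Q(2)) = (1/8)·log₂((1/8)/(5/24)) = -0.09212
  P(3)·log₂(P(3)/Q(3)) = (1/24)·log₂((1/24)/(11/24)) = -0.14414
  P(4)·log₂(P(4)/Q(4)) = (1/24)·log₂((1/24)/(5/24)) = -0.09675

D_KL(P||Q) = 2.10818 - 0.09212 - 0.14414 - 0.09675 = 1.77517 ≈ 1.7752 bits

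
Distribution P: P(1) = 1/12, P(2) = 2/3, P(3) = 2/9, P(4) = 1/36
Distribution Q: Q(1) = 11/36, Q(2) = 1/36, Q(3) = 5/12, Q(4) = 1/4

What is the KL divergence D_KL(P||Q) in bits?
2.6109 bits

D_KL(P||Q) = Σ P(x) log₂(P(x)/Q(x))

Computing term by term:
  P(1)·log₂(P(1)/Q(1)) = (1/12)·log₂((1/12)/(11/36)) = -0.15621
  P(2)·log₂(P(2)/Q(2)) = (2/3)·log₂((2/3)/(1/36)) = 3.05664
  P(3)·log₂(P(3)/Q(3)) = (2/9)·log₂((2/9)/(5/12)) = -0.20153
  P(4)·log₂(P(4)/Q(4)) = (1/36)·log₂((1/36)/(1/4)) = -0.08805

D_KL(P||Q) = -0.15621 + 3.05664 - 0.20153 - 0.08805 = 2.61085 ≈ 2.6109 bits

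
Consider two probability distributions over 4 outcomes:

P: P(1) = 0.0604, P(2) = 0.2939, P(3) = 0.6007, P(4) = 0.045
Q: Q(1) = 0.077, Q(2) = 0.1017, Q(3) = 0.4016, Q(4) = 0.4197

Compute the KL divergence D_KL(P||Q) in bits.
0.6328 bits

D_KL(P||Q) = Σ P(x) log₂(P(x)/Q(x))

Computing term by term:
  P(1)·log₂(P(1)/Q(1)) = 0.0604·log₂(0.0604/0.077) = -0.02116
  P(2)·log₂(P(2)/Q(2)) = 0.2939·log₂(0.2939/0.1017) = 0.44996
  P(3)·log₂(P(3)/Q(3)) = 0.6007·log₂(0.6007/0.4016) = 0.34894
  P(4)·log₂(P(4)/Q(4)) = 0.045·log₂(0.045/0.4197) = -0.14496

D_KL(P||Q) = -0.02116 + 0.44996 + 0.34894 - 0.14496 = 0.63278 ≈ 0.6328 bits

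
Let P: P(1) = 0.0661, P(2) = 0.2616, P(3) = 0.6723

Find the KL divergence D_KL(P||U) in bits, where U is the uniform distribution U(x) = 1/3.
0.4347 bits

U(i) = 1/3 for all i

D_KL(P||U) = Σ P(x) log₂(P(x) / (1/3))
           = Σ P(x) log₂(P(x)) + log₂(3)
           = log₂(3) - H(P)

H(P) = -Σ P(x) log₂(P(x)):
  -P(1)·log₂(P(1)) = -(0.0661)·log₂(0.0661) = 0.25906
  -P(2)·log₂(P(2)) = -(0.2616)·log₂(0.2616) = 0.50608
  -P(3)·log₂(P(3)) = -(0.6723)·log₂(0.6723) = 0.38511
H(P) = 0.25906 + 0.50608 + 0.38511 = 1.15025 bits

log₂(3) = 1.58496 bits

D_KL(P||U) = 1.58496 - 1.15025 = 0.43471 ≈ 0.4347 bits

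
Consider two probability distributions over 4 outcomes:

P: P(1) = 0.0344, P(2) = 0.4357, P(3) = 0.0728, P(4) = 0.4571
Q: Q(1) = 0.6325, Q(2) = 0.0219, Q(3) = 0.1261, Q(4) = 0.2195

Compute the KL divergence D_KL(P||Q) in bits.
2.1613 bits

D_KL(P||Q) = Σ P(x) log₂(P(x)/Q(x))

Computing term by term:
  P(1)·log₂(P(1)/Q(1)) = 0.0344·log₂(0.0344/0.6325) = -0.14450
  P(2)·log₂(P(2)/Q(2)) = 0.4357·log₂(0.4357/0.0219) = 1.87975
  P(3)·log₂(P(3)/Q(3)) = 0.0728·log₂(0.0728/0.1261) = -0.05770
  P(4)·log₂(P(4)/Q(4)) = 0.4571·log₂(0.4571/0.2195) = 0.48374

D_KL(P||Q) = -0.14450 + 1.87975 - 0.05770 + 0.48374 = 2.16129 ≈ 2.1613 bits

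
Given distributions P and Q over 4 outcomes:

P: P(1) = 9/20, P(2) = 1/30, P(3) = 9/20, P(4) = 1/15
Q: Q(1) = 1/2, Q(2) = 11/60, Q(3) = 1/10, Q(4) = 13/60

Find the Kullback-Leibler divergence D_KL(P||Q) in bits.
0.7127 bits

D_KL(P||Q) = Σ P(x) log₂(P(x)/Q(x))

Computing term by term:
  P(1)·log₂(P(1)/Q(1)) = (9/20)·log₂((9/20)/(1/2)) = -0.06840
  P(2)·log₂(P(2)/Q(2)) = (1/30)·log₂((1/30)/(11/60)) = -0.08198
  P(3)·log₂(P(3)/Q(3)) = (9/20)·log₂((9/20)/(1/10)) = 0.97647
  P(4)·log₂(P(4)/Q(4)) = (1/15)·log₂((1/15)/(13/60)) = -0.11336

D_KL(P||Q) = -0.06840 - 0.08198 + 0.97647 - 0.11336 = 0.71273 ≈ 0.7127 bits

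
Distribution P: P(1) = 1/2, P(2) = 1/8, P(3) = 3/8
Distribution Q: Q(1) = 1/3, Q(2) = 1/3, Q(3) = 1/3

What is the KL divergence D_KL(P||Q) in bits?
0.1793 bits

D_KL(P||Q) = Σ P(x) log₂(P(x)/Q(x))

Computing term by term:
  P(1)·log₂(P(1)/Q(1)) = (1/2)·log₂((1/2)/(1/3)) = 0.29248
  P(2)·log₂(P(2)/Q(2)) = (1/8)·log₂((1/8)/(1/3)) = -0.17688
  P(3)·log₂(P(3)/Q(3)) = (3/8)·log₂((3/8)/(1/3)) = 0.06372

D_KL(P||Q) = 0.29248 - 0.17688 + 0.06372 = 0.17932 ≈ 0.1793 bits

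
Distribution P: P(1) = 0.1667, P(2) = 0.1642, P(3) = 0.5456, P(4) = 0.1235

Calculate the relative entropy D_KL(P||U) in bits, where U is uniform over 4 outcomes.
0.2916 bits

U(i) = 1/4 for all i

D_KL(P||U) = Σ P(x) log₂(P(x) / (1/4))
           = Σ P(x) log₂(P(x)) + log₂(4)
           = log₂(4) - H(P)

H(P) = -Σ P(x) log₂(P(x)):
  -P(1)·log₂(P(1)) = -(0.1667)·log₂(0.1667) = 0.43087
  -P(2)·log₂(P(2)) = -(0.1642)·log₂(0.1642) = 0.42798
  -P(3)·log₂(P(3)) = -(0.5456)·log₂(0.5456) = 0.47690
  -P(4)·log₂(P(4)) = -(0.1235)·log₂(0.1235) = 0.37265
H(P) = 0.43087 + 0.42798 + 0.47690 + 0.37265 = 1.70840 bits

log₂(4) = 2.00000 bits

D_KL(P||U) = 2.00000 - 1.70840 = 0.29160 ≈ 0.2916 bits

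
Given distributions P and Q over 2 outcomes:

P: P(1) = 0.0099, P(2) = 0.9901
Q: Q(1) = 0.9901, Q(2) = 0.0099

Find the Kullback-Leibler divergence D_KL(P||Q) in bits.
6.5125 bits

D_KL(P||Q) = Σ P(x) log₂(P(x)/Q(x))

Computing term by term:
  P(1)·log₂(P(1)/Q(1)) = 0.0099·log₂(0.0099/0.9901) = -0.06578
  P(2)·log₂(P(2)/Q(2)) = 0.9901·log₂(0.9901/0.0099) = 6.57823

D_KL(P||Q) = -0.06578 + 6.57823 = 6.51245 ≈ 6.5125 bits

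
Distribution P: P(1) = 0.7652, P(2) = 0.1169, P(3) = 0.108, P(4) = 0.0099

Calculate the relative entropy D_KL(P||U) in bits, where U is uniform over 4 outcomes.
0.9299 bits

U(i) = 1/4 for all i

D_KL(P||U) = Σ P(x) log₂(P(x) / (1/4))
           = Σ P(x) log₂(P(x)) + log₂(4)
           = log₂(4) - H(P)

H(P) = -Σ P(x) log₂(P(x)):
  -P(1)·log₂(P(1)) = -(0.7652)·log₂(0.7652) = 0.29544
  -P(2)·log₂(P(2)) = -(0.1169)·log₂(0.1169) = 0.36200
  -P(3)·log₂(P(3)) = -(0.108)·log₂(0.108) = 0.34678
  -P(4)·log₂(P(4)) = -(0.0099)·log₂(0.0099) = 0.06592
H(P) = 0.29544 + 0.36200 + 0.34678 + 0.06592 = 1.07014 bits

log₂(4) = 2.00000 bits

D_KL(P||U) = 2.00000 - 1.07014 = 0.92986 ≈ 0.9299 bits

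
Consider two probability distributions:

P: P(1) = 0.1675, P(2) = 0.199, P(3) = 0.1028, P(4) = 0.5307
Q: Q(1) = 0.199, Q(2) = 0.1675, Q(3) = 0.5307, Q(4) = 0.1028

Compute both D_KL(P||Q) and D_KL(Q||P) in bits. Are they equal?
D_KL(P||Q) = 1.0211 bits, D_KL(Q||P) = 1.0211 bits. Yes, in this case they are equal (although KL divergence is not symmetric in general).

D_KL(P||Q) = Σ P(x) log₂(P(x)/Q(x))

Computing term by term:
  P(1)·log₂(P(1)/Q(1)) = 0.1675·log₂(0.1675/0.199) = -0.04164
  P(2)·log₂(P(2)/Q(2)) = 0.199·log₂(0.199/0.1675) = 0.04947
  P(3)·log₂(P(3)/Q(3)) = 0.1028·log₂(0.1028/0.5307) = -0.24344
  P(4)·log₂(P(4)/Q(4)) = 0.5307·log₂(0.5307/0.1028) = 1.25673

D_KL(P||Q) = -0.04164 + 0.04947 - 0.24344 + 1.25673 = 1.02112 ≈ 1.0211 bits

D_KL(Q||P) = Σ Q(x) log₂(Q(x)/P(x))

Computing term by term:
  Q(1)·log₂(Q(1)/P(1)) = 0.199·log₂(0.199/0.1675) = 0.04947
  Q(2)·log₂(Q(2)/P(2)) = 0.1675·log₂(0.1675/0.199) = -0.04164
  Q(3)·log₂(Q(3)/P(3)) = 0.5307·log₂(0.5307/0.1028) = 1.25673
  Q(4)·log₂(Q(4)/P(4)) = 0.1028·log₂(0.1028/0.5307) = -0.24344

D_KL(Q||P) = 0.04947 - 0.04164 + 1.25673 - 0.24344 = 1.02112 ≈ 1.0211 bits

These ARE equal here. Q is P with outcomes relabeled (Q(1) = P(2), Q(2) = P(1), Q(3) = P(4), Q(4) = P(3)) by a relabeling that is its own inverse, so the two sums contain exactly the same terms in a different order. This is a special case — KL divergence is not symmetric in general: D_KL(P||Q) ≠ D_KL(Q||P) for most P, Q.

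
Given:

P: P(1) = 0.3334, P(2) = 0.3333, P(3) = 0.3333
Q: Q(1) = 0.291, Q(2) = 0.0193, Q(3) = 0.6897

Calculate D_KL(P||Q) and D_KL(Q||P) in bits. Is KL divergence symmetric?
D_KL(P||Q) = 1.0857 bits, D_KL(Q||P) = 0.5872 bits. No, KL divergence is not symmetric.

D_KL(P||Q) = Σ P(x) log₂(P(x)/Q(x))

Computing term by term:
  P(1)·log₂(P(1)/Q(1)) = 0.3334·log₂(0.3334/0.291) = 0.06542
  P(2)·log₂(P(2)/Q(2)) = 0.3333·log₂(0.3333/0.0193) = 1.36991
  P(3)·log₂(P(3)/Q(3)) = 0.3333·log₂(0.3333/0.6897) = -0.34968

D_KL(P||Q) = 0.06542 + 1.36991 - 0.34968 = 1.08565 ≈ 1.0857 bits

D_KL(Q||P) = Σ Q(x) log₂(Q(x)/P(x))

Computing term by term:
  Q(1)·log₂(Q(1)/P(1)) = 0.291·log₂(0.291/0.3334) = -0.05710
  Q(2)·log₂(Q(2)/P(2)) = 0.0193·log₂(0.0193/0.3333) = -0.07933
  Q(3)·log₂(Q(3)/P(3)) = 0.6897·log₂(0.6897/0.3333) = 0.72360

D_KL(Q||P) = -0.05710 - 0.07933 + 0.72360 = 0.58717 ≈ 0.5872 bits

These are NOT equal (difference: 0.4985 bits). KL divergence is asymmetric: D_KL(P||Q) ≠ D_KL(Q||P) in general.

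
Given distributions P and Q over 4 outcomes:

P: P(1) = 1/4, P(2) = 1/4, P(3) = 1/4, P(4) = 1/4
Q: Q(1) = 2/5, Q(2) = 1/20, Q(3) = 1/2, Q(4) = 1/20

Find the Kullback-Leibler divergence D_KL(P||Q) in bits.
0.7414 bits

D_KL(P||Q) = Σ P(x) log₂(P(x)/Q(x))

Computing term by term:
  P(1)·log₂(P(1)/Q(1)) = (1/4)·log₂((1/4)/(2/5)) = -0.16952
  P(2)·log₂(P(2)/Q(2)) = (1/4)·log₂((1/4)/(1/20)) = 0.58048
  P(3)·log₂(P(3)/Q(3)) = (1/4)·log₂((1/4)/(1/2)) = -0.25000
  P(4)·log₂(P(4)/Q(4)) = (1/4)·log₂((1/4)/(1/20)) = 0.58048

D_KL(P||Q) = -0.16952 + 0.58048 - 0.25000 + 0.58048 = 0.74144 ≈ 0.7414 bits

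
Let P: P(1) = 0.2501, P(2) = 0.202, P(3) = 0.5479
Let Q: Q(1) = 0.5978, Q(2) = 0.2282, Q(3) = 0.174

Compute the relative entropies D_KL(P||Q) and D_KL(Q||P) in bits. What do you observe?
D_KL(P||Q) = 0.5567 bits, D_KL(Q||P) = 0.5037 bits. The two directions give different values (D_KL(P||Q) exceeds D_KL(Q||P) by 0.0530 bits): KL divergence is asymmetric.

D_KL(P||Q) = Σ P(x) log₂(P(x)/Q(x))

Computing term by term:
  P(1)·log₂(P(1)/Q(1)) = 0.2501·log₂(0.2501/0.5978) = -0.31442
  P(2)·log₂(P(2)/Q(2)) = 0.202·log₂(0.202/0.2282) = -0.03554
  P(3)·log₂(P(3)/Q(3)) = 0.5479·log₂(0.5479/0.174) = 0.90668

D_KL(P||Q) = -0.31442 - 0.03554 + 0.90668 = 0.55672 ≈ 0.5567 bits

D_KL(Q||P) = Σ Q(x) log₂(Q(x)/P(x))

Computing term by term:
  Q(1)·log₂(Q(1)/P(1)) = 0.5978·log₂(0.5978/0.2501) = 0.75153
  Q(2)·log₂(Q(2)/P(2)) = 0.2282·log₂(0.2282/0.202) = 0.04015
  Q(3)·log₂(Q(3)/P(3)) = 0.174·log₂(0.174/0.5479) = -0.28794

D_KL(Q||P) = 0.75153 + 0.04015 - 0.28794 = 0.50374 ≈ 0.5037 bits

These are NOT equal (difference: 0.0530 bits). KL divergence is asymmetric: D_KL(P||Q) ≠ D_KL(Q||P) in general.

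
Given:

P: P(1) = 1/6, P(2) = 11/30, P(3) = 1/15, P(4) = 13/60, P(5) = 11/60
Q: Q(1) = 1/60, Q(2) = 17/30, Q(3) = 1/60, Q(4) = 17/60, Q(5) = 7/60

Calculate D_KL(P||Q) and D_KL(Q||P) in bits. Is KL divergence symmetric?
D_KL(P||Q) = 0.4924 bits, D_KL(Q||P) = 0.3008 bits. No, KL divergence is not symmetric.

D_KL(P||Q) = Σ P(x) log₂(P(x)/Q(x))

Computing term by term:
  P(1)·log₂(P(1)/Q(1)) = (1/6)·log₂((1/6)/(1/60)) = 0.55365
  P(2)·log₂(P(2)/Q(2)) = (11/30)·log₂((11/30)/(17/30)) = -0.23028
  P(3)·log₂(P(3)/Q(3)) = (1/15)·log₂((1/15)/(1/60)) = 0.13333
  P(4)·log₂(P(4)/Q(4)) = (13/60)·log₂((13/60)/(17/60)) = -0.08386
  P(5)·log₂(P(5)/Q(5)) = (11/60)·log₂((11/60)/(7/60)) = 0.11955

D_KL(P||Q) = 0.55365 - 0.23028 + 0.13333 - 0.08386 + 0.11955 = 0.49239 ≈ 0.4924 bits

D_KL(Q||P) = Σ Q(x) log₂(Q(x)/P(x))

Computing term by term:
  Q(1)·log₂(Q(1)/P(1)) = (1/60)·log₂((1/60)/(1/6)) = -0.05537
  Q(2)·log₂(Q(2)/P(2)) = (17/30)·log₂((17/30)/(11/30)) = 0.35588
  Q(3)·log₂(Q(3)/P(3)) = (1/60)·log₂((1/60)/(1/15)) = -0.03333
  Q(4)·log₂(Q(4)/P(4)) = (17/60)·log₂((17/60)/(13/60)) = 0.10966
  Q(5)·log₂(Q(5)/P(5)) = (7/60)·log₂((7/60)/(11/60)) = -0.07608

D_KL(Q||P) = -0.05537 + 0.35588 - 0.03333 + 0.10966 - 0.07608 = 0.30076 ≈ 0.3008 bits

These are NOT equal (difference: 0.1916 bits). KL divergence is asymmetric: D_KL(P||Q) ≠ D_KL(Q||P) in general.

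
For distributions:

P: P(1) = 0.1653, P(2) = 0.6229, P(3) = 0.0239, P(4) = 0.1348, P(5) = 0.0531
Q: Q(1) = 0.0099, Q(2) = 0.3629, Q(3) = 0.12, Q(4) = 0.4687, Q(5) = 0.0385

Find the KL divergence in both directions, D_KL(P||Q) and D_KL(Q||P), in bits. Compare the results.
D_KL(P||Q) = 0.8835 bits, D_KL(Q||P) = 0.7811 bits. D_KL(P||Q) is larger than D_KL(Q||P) by 0.1024 bits; the two directions differ.

D_KL(P||Q) = Σ P(x) log₂(P(x)/Q(x))

Computing term by term:
  P(1)·log₂(P(1)/Q(1)) = 0.1653·log₂(0.1653/0.0099) = 0.67137
  P(2)·log₂(P(2)/Q(2)) = 0.6229·log₂(0.6229/0.3629) = 0.48551
  P(3)·log₂(P(3)/Q(3)) = 0.0239·log₂(0.0239/0.12) = -0.05564
  P(4)·log₂(P(4)/Q(4)) = 0.1348·log₂(0.1348/0.4687) = -0.24235
  P(5)·log₂(P(5)/Q(5)) = 0.0531·log₂(0.0531/0.0385) = 0.02463

D_KL(P||Q) = 0.67137 + 0.48551 - 0.05564 - 0.24235 + 0.02463 = 0.88352 ≈ 0.8835 bits

D_KL(Q||P) = Σ Q(x) log₂(Q(x)/P(x))

Computing term by term:
  Q(1)·log₂(Q(1)/P(1)) = 0.0099·log₂(0.0099/0.1653) = -0.04021
  Q(2)·log₂(Q(2)/P(2)) = 0.3629·log₂(0.3629/0.6229) = -0.28285
  Q(3)·log₂(Q(3)/P(3)) = 0.12·log₂(0.12/0.0239) = 0.27935
  Q(4)·log₂(Q(4)/P(4)) = 0.4687·log₂(0.4687/0.1348) = 0.84265
  Q(5)·log₂(Q(5)/P(5)) = 0.0385·log₂(0.0385/0.0531) = -0.01786

D_KL(Q||P) = -0.04021 - 0.28285 + 0.27935 + 0.84265 - 0.01786 = 0.78108 ≈ 0.7811 bits

These are NOT equal (difference: 0.1024 bits). KL divergence is asymmetric: D_KL(P||Q) ≠ D_KL(Q||P) in general.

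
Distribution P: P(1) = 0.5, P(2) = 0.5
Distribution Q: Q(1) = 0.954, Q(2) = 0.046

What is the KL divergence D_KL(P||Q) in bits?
1.2551 bits

D_KL(P||Q) = Σ P(x) log₂(P(x)/Q(x))

Computing term by term:
  P(1)·log₂(P(1)/Q(1)) = 0.5·log₂(0.5/0.954) = -0.46603
  P(2)·log₂(P(2)/Q(2)) = 0.5·log₂(0.5/0.046) = 1.72111

D_KL(P||Q) = -0.46603 + 1.72111 = 1.25508 ≈ 1.2551 bits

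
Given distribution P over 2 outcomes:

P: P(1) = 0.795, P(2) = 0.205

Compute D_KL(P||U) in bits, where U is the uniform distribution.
0.2682 bits

U(i) = 1/2 for all i

D_KL(P||U) = Σ P(x) log₂(P(x) / (1/2))
           = Σ P(x) log₂(P(x)) + log₂(2)
           = log₂(2) - H(P)

H(P) = -Σ P(x) log₂(P(x)):
  -P(1)·log₂(P(1)) = -(0.795)·log₂(0.795) = 0.26312
  -P(2)·log₂(P(2)) = -(0.205)·log₂(0.205) = 0.46869
H(P) = 0.26312 + 0.46869 = 0.73181 bits

log₂(2) = 1.00000 bits

D_KL(P||U) = 1.00000 - 0.73181 = 0.26819 ≈ 0.2682 bits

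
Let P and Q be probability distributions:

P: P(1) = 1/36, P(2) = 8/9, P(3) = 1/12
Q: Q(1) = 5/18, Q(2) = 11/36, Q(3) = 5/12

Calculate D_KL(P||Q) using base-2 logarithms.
1.0836 bits

D_KL(P||Q) = Σ P(x) log₂(P(x)/Q(x))

Computing term by term:
  P(1)·log₂(P(1)/Q(1)) = (1/36)·log₂((1/36)/(5/18)) = -0.09228
  P(2)·log₂(P(2)/Q(2)) = (8/9)·log₂((8/9)/(11/36)) = 1.36939
  P(3)·log₂(P(3)/Q(3)) = (1/12)·log₂((1/12)/(5/12)) = -0.19349

D_KL(P||Q) = -0.09228 + 1.36939 - 0.19349 = 1.08362 ≈ 1.0836 bits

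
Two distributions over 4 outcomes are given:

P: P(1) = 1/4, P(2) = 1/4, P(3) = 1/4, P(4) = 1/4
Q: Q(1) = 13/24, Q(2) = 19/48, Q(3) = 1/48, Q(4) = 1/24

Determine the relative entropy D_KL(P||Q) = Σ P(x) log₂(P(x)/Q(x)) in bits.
1.0979 bits

D_KL(P||Q) = Σ P(x) log₂(P(x)/Q(x))

Computing term by term:
  P(1)·log₂(P(1)/Q(1)) = (1/4)·log₂((1/4)/(13/24)) = -0.27887
  P(2)·log₂(P(2)/Q(2)) = (1/4)·log₂((1/4)/(19/48)) = -0.16574
  P(3)·log₂(P(3)/Q(3)) = (1/4)·log₂((1/4)/(1/48)) = 0.89624
  P(4)·log₂(P(4)/Q(4)) = (1/4)·log₂((1/4)/(1/24)) = 0.64624

D_KL(P||Q) = -0.27887 - 0.16574 + 0.89624 + 0.64624 = 1.09787 ≈ 1.0979 bits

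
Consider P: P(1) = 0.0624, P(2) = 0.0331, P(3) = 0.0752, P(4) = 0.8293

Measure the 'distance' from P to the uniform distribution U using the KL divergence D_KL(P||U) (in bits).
1.0828 bits

U(i) = 1/4 for all i

D_KL(P||U) = Σ P(x) log₂(P(x) / (1/4))
           = Σ P(x) log₂(P(x)) + log₂(4)
           = log₂(4) - H(P)

H(P) = -Σ P(x) log₂(P(x)):
  -P(1)·log₂(P(1)) = -(0.0624)·log₂(0.0624) = 0.24974
  -P(2)·log₂(P(2)) = -(0.0331)·log₂(0.0331) = 0.16275
  -P(3)·log₂(P(3)) = -(0.0752)·log₂(0.0752) = 0.28073
  -P(4)·log₂(P(4)) = -(0.8293)·log₂(0.8293) = 0.22394
H(P) = 0.24974 + 0.16275 + 0.28073 + 0.22394 = 0.91716 bits

log₂(4) = 2.00000 bits

D_KL(P||U) = 2.00000 - 0.91716 = 1.08284 ≈ 1.0828 bits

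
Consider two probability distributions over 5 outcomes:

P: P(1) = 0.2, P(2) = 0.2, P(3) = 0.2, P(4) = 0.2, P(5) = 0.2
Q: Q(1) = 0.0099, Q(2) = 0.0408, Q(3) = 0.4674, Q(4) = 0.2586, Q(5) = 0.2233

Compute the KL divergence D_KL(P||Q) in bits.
0.9751 bits

D_KL(P||Q) = Σ P(x) log₂(P(x)/Q(x))

Computing term by term:
  P(1)·log₂(P(1)/Q(1)) = 0.2·log₂(0.2/0.0099) = 0.86729
  P(2)·log₂(P(2)/Q(2)) = 0.2·log₂(0.2/0.0408) = 0.45867
  P(3)·log₂(P(3)/Q(3)) = 0.2·log₂(0.2/0.4674) = -0.24493
  P(4)·log₂(P(4)/Q(4)) = 0.2·log₂(0.2/0.2586) = -0.07414
  P(5)·log₂(P(5)/Q(5)) = 0.2·log₂(0.2/0.2233) = -0.03180

D_KL(P||Q) = 0.86729 + 0.45867 - 0.24493 - 0.07414 - 0.03180 = 0.97509 ≈ 0.9751 bits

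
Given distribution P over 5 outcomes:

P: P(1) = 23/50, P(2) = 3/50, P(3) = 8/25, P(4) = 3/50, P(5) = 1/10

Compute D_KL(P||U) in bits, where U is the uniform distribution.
0.4613 bits

U(i) = 1/5 for all i

D_KL(P||U) = Σ P(x) log₂(P(x) / (1/5))
           = Σ P(x) log₂(P(x)) + log₂(5)
           = log₂(5) - H(P)

H(P) = -Σ P(x) log₂(P(x)):
  -P(1)·log₂(P(1)) = -(23/50)·log₂(23/50) = 0.51534
  -P(2)·log₂(P(2)) = -(3/50)·log₂(3/50) = 0.24353
  -P(3)·log₂(P(3)) = -(8/25)·log₂(8/25) = 0.52603
  -P(4)·log₂(P(4)) = -(3/50)·log₂(3/50) = 0.24353
  -P(5)·log₂(P(5)) = -(1/10)·log₂(1/10) = 0.33219
H(P) = 0.51534 + 0.24353 + 0.52603 + 0.24353 + 0.33219 = 1.86062 bits

log₂(5) = 2.32193 bits

D_KL(P||U) = 2.32193 - 1.86062 = 0.46131 ≈ 0.4613 bits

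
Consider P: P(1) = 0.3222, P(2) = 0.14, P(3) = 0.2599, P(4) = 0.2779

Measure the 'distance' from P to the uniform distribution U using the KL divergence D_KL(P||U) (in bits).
0.0578 bits

U(i) = 1/4 for all i

D_KL(P||U) = Σ P(x) log₂(P(x) / (1/4))
           = Σ P(x) log₂(P(x)) + log₂(4)
           = log₂(4) - H(P)

H(P) = -Σ P(x) log₂(P(x)):
  -P(1)·log₂(P(1)) = -(0.3222)·log₂(0.3222) = 0.52647
  -P(2)·log₂(P(2)) = -(0.14)·log₂(0.14) = 0.39711
  -P(3)·log₂(P(3)) = -(0.2599)·log₂(0.2599) = 0.50524
  -P(4)·log₂(P(4)) = -(0.2779)·log₂(0.2779) = 0.51338
H(P) = 0.52647 + 0.39711 + 0.50524 + 0.51338 = 1.94220 bits

log₂(4) = 2.00000 bits

D_KL(P||U) = 2.00000 - 1.94220 = 0.05780 ≈ 0.0578 bits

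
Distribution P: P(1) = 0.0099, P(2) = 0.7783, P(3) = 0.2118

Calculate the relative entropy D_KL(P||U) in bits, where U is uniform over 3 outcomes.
0.7633 bits

U(i) = 1/3 for all i

D_KL(P||U) = Σ P(x) log₂(P(x) / (1/3))
           = Σ P(x) log₂(P(x)) + log₂(3)
           = log₂(3) - H(P)

H(P) = -Σ P(x) log₂(P(x)):
  -P(1)·log₂(P(1)) = -(0.0099)·log₂(0.0099) = 0.06592
  -P(2)·log₂(P(2)) = -(0.7783)·log₂(0.7783) = 0.28143
  -P(3)·log₂(P(3)) = -(0.2118)·log₂(0.2118) = 0.47427
H(P) = 0.06592 + 0.28143 + 0.47427 = 0.82162 bits

log₂(3) = 1.58496 bits

D_KL(P||U) = 1.58496 - 0.82162 = 0.76334 ≈ 0.7633 bits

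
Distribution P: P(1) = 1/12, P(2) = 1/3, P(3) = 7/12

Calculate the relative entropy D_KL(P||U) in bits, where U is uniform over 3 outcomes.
0.3043 bits

U(i) = 1/3 for all i

D_KL(P||U) = Σ P(x) log₂(P(x) / (1/3))
           = Σ P(x) log₂(P(x)) + log₂(3)
           = log₂(3) - H(P)

H(P) = -Σ P(x) log₂(P(x)):
  -P(1)·log₂(P(1)) = -(1/12)·log₂(1/12) = 0.29875
  -P(2)·log₂(P(2)) = -(1/3)·log₂(1/3) = 0.52832
  -P(3)·log₂(P(3)) = -(7/12)·log₂(7/12) = 0.45360
H(P) = 0.29875 + 0.52832 + 0.45360 = 1.28067 bits

log₂(3) = 1.58496 bits

D_KL(P||U) = 1.58496 - 1.28067 = 0.30429 ≈ 0.3043 bits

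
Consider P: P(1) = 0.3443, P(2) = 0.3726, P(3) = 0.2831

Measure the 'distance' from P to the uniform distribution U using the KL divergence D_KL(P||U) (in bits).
0.0092 bits

U(i) = 1/3 for all i

D_KL(P||U) = Σ P(x) log₂(P(x) / (1/3))
           = Σ P(x) log₂(P(x)) + log₂(3)
           = log₂(3) - H(P)

H(P) = -Σ P(x) log₂(P(x)):
  -P(1)·log₂(P(1)) = -(0.3443)·log₂(0.3443) = 0.52962
  -P(2)·log₂(P(2)) = -(0.3726)·log₂(0.3726) = 0.53069
  -P(3)·log₂(P(3)) = -(0.2831)·log₂(0.2831) = 0.51542
H(P) = 0.52962 + 0.53069 + 0.51542 = 1.57573 bits

log₂(3) = 1.58496 bits

D_KL(P||U) = 1.58496 - 1.57573 = 0.00923 ≈ 0.0092 bits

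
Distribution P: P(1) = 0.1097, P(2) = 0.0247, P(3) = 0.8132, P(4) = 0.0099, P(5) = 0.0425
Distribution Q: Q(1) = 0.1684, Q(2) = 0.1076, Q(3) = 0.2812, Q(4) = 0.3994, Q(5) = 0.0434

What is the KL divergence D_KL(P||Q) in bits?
1.0715 bits

D_KL(P||Q) = Σ P(x) log₂(P(x)/Q(x))

Computing term by term:
  P(1)·log₂(P(1)/Q(1)) = 0.1097·log₂(0.1097/0.1684) = -0.06783
  P(2)·log₂(P(2)/Q(2)) = 0.0247·log₂(0.0247/0.1076) = -0.05244
  P(3)·log₂(P(3)/Q(3)) = 0.8132·log₂(0.8132/0.2812) = 1.24583
  P(4)·log₂(P(4)/Q(4)) = 0.0099·log₂(0.0099/0.3994) = -0.05281
  P(5)·log₂(P(5)/Q(5)) = 0.0425·log₂(0.0425/0.0434) = -0.00128

D_KL(P||Q) = -0.06783 - 0.05244 + 1.24583 - 0.05281 - 0.00128 = 1.07147 ≈ 1.0715 bits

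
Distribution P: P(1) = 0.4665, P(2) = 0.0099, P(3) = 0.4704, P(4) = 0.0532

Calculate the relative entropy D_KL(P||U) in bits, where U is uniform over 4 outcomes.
0.6839 bits

U(i) = 1/4 for all i

D_KL(P||U) = Σ P(x) log₂(P(x) / (1/4))
           = Σ P(x) log₂(P(x)) + log₂(4)
           = log₂(4) - H(P)

H(P) = -Σ P(x) log₂(P(x)):
  -P(1)·log₂(P(1)) = -(0.4665)·log₂(0.4665) = 0.51317
  -P(2)·log₂(P(2)) = -(0.0099)·log₂(0.0099) = 0.06592
  -P(3)·log₂(P(3)) = -(0.4704)·log₂(0.4704) = 0.51181
  -P(4)·log₂(P(4)) = -(0.0532)·log₂(0.0532) = 0.22517
H(P) = 0.51317 + 0.06592 + 0.51181 + 0.22517 = 1.31607 bits

log₂(4) = 2.00000 bits

D_KL(P||U) = 2.00000 - 1.31607 = 0.68393 ≈ 0.6839 bits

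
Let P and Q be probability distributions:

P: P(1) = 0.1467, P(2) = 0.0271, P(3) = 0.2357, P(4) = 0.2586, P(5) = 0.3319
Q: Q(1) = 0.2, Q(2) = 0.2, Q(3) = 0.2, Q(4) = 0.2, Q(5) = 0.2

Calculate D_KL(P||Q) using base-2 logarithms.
0.2505 bits

D_KL(P||Q) = Σ P(x) log₂(P(x)/Q(x))

Computing term by term:
  P(1)·log₂(P(1)/Q(1)) = 0.1467·log₂(0.1467/0.2) = -0.06559
  P(2)·log₂(P(2)/Q(2)) = 0.0271·log₂(0.0271/0.2) = -0.07815
  P(3)·log₂(P(3)/Q(3)) = 0.2357·log₂(0.2357/0.2) = 0.05585
  P(4)·log₂(P(4)/Q(4)) = 0.2586·log₂(0.2586/0.2) = 0.09587
  P(5)·log₂(P(5)/Q(5)) = 0.3319·log₂(0.3319/0.2) = 0.24254

D_KL(P||Q) = -0.06559 - 0.07815 + 0.05585 + 0.09587 + 0.24254 = 0.25052 ≈ 0.2505 bits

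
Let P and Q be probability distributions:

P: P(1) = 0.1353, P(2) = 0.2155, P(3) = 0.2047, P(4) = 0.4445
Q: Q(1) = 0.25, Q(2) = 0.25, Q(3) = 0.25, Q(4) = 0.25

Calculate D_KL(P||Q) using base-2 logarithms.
0.1440 bits

D_KL(P||Q) = Σ P(x) log₂(P(x)/Q(x))

Computing term by term:
  P(1)·log₂(P(1)/Q(1)) = 0.1353·log₂(0.1353/0.25) = -0.11984
  P(2)·log₂(P(2)/Q(2)) = 0.2155·log₂(0.2155/0.25) = -0.04617
  P(3)·log₂(P(3)/Q(3)) = 0.2047·log₂(0.2047/0.25) = -0.05904
  P(4)·log₂(P(4)/Q(4)) = 0.4445·log₂(0.4445/0.25) = 0.36905

D_KL(P||Q) = -0.11984 - 0.04617 - 0.05904 + 0.36905 = 0.14400 ≈ 0.1440 bits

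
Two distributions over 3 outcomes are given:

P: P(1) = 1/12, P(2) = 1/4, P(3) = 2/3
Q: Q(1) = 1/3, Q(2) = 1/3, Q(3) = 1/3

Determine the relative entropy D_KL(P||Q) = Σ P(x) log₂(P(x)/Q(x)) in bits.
0.3962 bits

D_KL(P||Q) = Σ P(x) log₂(P(x)/Q(x))

Computing term by term:
  P(1)·log₂(P(1)/Q(1)) = (1/12)·log₂((1/12)/(1/3)) = -0.16667
  P(2)·log₂(P(2)/Q(2)) = (1/4)·log₂((1/4)/(1/3)) = -0.10376
  P(3)·log₂(P(3)/Q(3)) = (2/3)·log₂((2/3)/(1/3)) = 0.66667

D_KL(P||Q) = -0.16667 - 0.10376 + 0.66667 = 0.39624 ≈ 0.3962 bits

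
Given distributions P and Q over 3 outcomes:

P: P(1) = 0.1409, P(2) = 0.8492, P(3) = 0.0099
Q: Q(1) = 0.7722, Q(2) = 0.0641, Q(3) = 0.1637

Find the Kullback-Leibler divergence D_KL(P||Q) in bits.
2.7797 bits

D_KL(P||Q) = Σ P(x) log₂(P(x)/Q(x))

Computing term by term:
  P(1)·log₂(P(1)/Q(1)) = 0.1409·log₂(0.1409/0.7722) = -0.34581
  P(2)·log₂(P(2)/Q(2)) = 0.8492·log₂(0.8492/0.0641) = 3.16557
  P(3)·log₂(P(3)/Q(3)) = 0.0099·log₂(0.0099/0.1637) = -0.04007

D_KL(P||Q) = -0.34581 + 3.16557 - 0.04007 = 2.77969 ≈ 2.7797 bits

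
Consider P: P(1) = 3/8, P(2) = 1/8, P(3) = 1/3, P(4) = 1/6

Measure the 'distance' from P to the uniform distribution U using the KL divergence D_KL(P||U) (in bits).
0.1352 bits

U(i) = 1/4 for all i

D_KL(P||U) = Σ P(x) log₂(P(x) / (1/4))
           = Σ P(x) log₂(P(x)) + log₂(4)
           = log₂(4) - H(P)

H(P) = -Σ P(x) log₂(P(x)):
  -P(1)·log₂(P(1)) = -(3/8)·log₂(3/8) = 0.53064
  -P(2)·log₂(P(2)) = -(1/8)·log₂(1/8) = 0.37500
  -P(3)·log₂(P(3)) = -(1/3)·log₂(1/3) = 0.52832
  -P(4)·log₂(P(4)) = -(1/6)·log₂(1/6) = 0.43083
H(P) = 0.53064 + 0.37500 + 0.52832 + 0.43083 = 1.86479 bits

log₂(4) = 2.00000 bits

D_KL(P||U) = 2.00000 - 1.86479 = 0.13521 ≈ 0.1352 bits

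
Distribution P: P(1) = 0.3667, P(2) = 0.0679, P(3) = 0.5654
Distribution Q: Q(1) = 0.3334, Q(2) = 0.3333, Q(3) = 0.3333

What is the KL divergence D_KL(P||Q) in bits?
0.3256 bits

D_KL(P||Q) = Σ P(x) log₂(P(x)/Q(x))

Computing term by term:
  P(1)·log₂(P(1)/Q(1)) = 0.3667·log₂(0.3667/0.3334) = 0.05036
  P(2)·log₂(P(2)/Q(2)) = 0.0679·log₂(0.0679/0.3333) = -0.15585
  P(3)·log₂(P(3)/Q(3)) = 0.5654·log₂(0.5654/0.3333) = 0.43109

D_KL(P||Q) = 0.05036 - 0.15585 + 0.43109 = 0.32560 ≈ 0.3256 bits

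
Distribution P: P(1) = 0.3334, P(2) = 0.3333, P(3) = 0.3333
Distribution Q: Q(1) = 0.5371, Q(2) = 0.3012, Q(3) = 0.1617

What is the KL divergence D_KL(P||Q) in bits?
0.1671 bits

D_KL(P||Q) = Σ P(x) log₂(P(x)/Q(x))

Computing term by term:
  P(1)·log₂(P(1)/Q(1)) = 0.3334·log₂(0.3334/0.5371) = -0.22936
  P(2)·log₂(P(2)/Q(2)) = 0.3333·log₂(0.3333/0.3012) = 0.04869
  P(3)·log₂(P(3)/Q(3)) = 0.3333·log₂(0.3333/0.1617) = 0.34780

D_KL(P||Q) = -0.22936 + 0.04869 + 0.34780 = 0.16713 ≈ 0.1671 bits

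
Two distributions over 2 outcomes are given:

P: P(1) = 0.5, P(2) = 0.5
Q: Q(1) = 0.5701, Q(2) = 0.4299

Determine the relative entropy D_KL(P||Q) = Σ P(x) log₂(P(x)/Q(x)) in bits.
0.0143 bits

D_KL(P||Q) = Σ P(x) log₂(P(x)/Q(x))

Computing term by term:
  P(1)·log₂(P(1)/Q(1)) = 0.5·log₂(0.5/0.5701) = -0.09464
  P(2)·log₂(P(2)/Q(2)) = 0.5·log₂(0.5/0.4299) = 0.10896

D_KL(P||Q) = -0.09464 + 0.10896 = 0.01432 ≈ 0.0143 bits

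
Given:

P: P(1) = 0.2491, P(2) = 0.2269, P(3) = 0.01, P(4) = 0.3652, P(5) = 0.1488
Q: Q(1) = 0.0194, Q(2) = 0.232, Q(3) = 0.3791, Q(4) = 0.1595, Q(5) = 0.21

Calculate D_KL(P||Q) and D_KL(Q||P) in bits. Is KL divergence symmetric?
D_KL(P||Q) = 1.2201 bits, D_KL(Q||P) = 1.8379 bits. No, KL divergence is not symmetric.

D_KL(P||Q) = Σ P(x) log₂(P(x)/Q(x))

Computing term by term:
  P(1)·log₂(P(1)/Q(1)) = 0.2491·log₂(0.2491/0.0194) = 0.91733
  P(2)·log₂(P(2)/Q(2)) = 0.2269·log₂(0.2269/0.232) = -0.00728
  P(3)·log₂(P(3)/Q(3)) = 0.01·log₂(0.01/0.3791) = -0.05245
  P(4)·log₂(P(4)/Q(4)) = 0.3652·log₂(0.3652/0.1595) = 0.43646
  P(5)·log₂(P(5)/Q(5)) = 0.1488·log₂(0.1488/0.21) = -0.07396

D_KL(P||Q) = 0.91733 - 0.00728 - 0.05245 + 0.43646 - 0.07396 = 1.22010 ≈ 1.2201 bits

D_KL(Q||P) = Σ Q(x) log₂(Q(x)/P(x))

Computing term by term:
  Q(1)·log₂(Q(1)/P(1)) = 0.0194·log₂(0.0194/0.2491) = -0.07144
  Q(2)·log₂(Q(2)/P(2)) = 0.232·log₂(0.232/0.2269) = 0.00744
  Q(3)·log₂(Q(3)/P(3)) = 0.3791·log₂(0.3791/0.01) = 1.98819
  Q(4)·log₂(Q(4)/P(4)) = 0.1595·log₂(0.1595/0.3652) = -0.19062
  Q(5)·log₂(Q(5)/P(5)) = 0.21·log₂(0.21/0.1488) = 0.10437

D_KL(Q||P) = -0.07144 + 0.00744 + 1.98819 - 0.19062 + 0.10437 = 1.83794 ≈ 1.8379 bits

These are NOT equal (difference: 0.6178 bits). KL divergence is asymmetric: D_KL(P||Q) ≠ D_KL(Q||P) in general.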